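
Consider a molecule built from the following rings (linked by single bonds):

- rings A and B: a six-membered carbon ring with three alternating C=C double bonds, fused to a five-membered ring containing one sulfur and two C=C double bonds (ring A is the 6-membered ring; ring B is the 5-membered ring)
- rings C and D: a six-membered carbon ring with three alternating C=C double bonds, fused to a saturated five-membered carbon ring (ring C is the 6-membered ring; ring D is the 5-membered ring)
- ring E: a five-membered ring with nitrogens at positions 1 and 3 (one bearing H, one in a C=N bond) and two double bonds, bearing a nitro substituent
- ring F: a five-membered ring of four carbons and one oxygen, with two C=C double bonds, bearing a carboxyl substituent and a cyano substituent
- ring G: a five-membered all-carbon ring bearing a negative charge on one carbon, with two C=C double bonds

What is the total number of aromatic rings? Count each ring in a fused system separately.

Rings A and B form a fused bicyclic system (with one sulfur) with 9 sp² atoms and 10 π electrons from ring double bonds plus a heteroatom lone pair. 10 = 4(2)+2, so the system is aromatic and both rings count as aromatic (benzothiophene).
Ring C has a continuous p-orbital overlap around the ring; 3 ring double bonds give 6 π electrons. 6 = 4(1)+2, so ring C is aromatic (benzene ring).
Ring D has three sp³ carbons, so it is not fully conjugated — not aromatic (cyclopentane ring).
Ring E has a continuous p-orbital overlap around the ring; 2 ring double bonds (4 π electrons) plus a heteroatom lone pair (2) give 6 π electrons. 6 = 4(1)+2, so ring E is aromatic (imidazole).
Ring F is fully conjugated (every ring atom contributes a p orbital); 2 ring double bonds (4 π electrons) plus a heteroatom lone pair (2) give 6 π electrons. That satisfies 4n+2 with n=1, so ring F is aromatic (furan).
Ring G is fully conjugated (every ring atom contributes a p orbital); 2 ring double bonds (4 π electrons) plus the carbanion lone pair (2) give 6 π electrons. That satisfies 4n+2 with n=1, so ring G is aromatic (cyclopentadienyl anion).
Aromatic: A, B, C, E, F, G. Total: 6.

6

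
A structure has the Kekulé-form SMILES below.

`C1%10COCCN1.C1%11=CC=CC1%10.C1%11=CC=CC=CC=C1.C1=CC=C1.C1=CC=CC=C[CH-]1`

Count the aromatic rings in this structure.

The SMILES encodes a six-membered saturated ring with an oxygen and an N–H nitrogen at positions 1 and 4; a five-membered carbon ring with two conjugated C=C double bonds and one sp³ carbon; an eight-membered carbon ring with four alternating C=C double bonds; a four-membered carbon ring with two alternating C=C double bonds; a seven-membered all-carbon ring bearing a negative charge on one carbon, with three C=C double bonds.
The 6-membered ring with one oxygen and one N–H (1,4) has only sp³ atoms, so it is not fully conjugated — not aromatic (morpholine).
The 5-membered ring has one sp³ carbon, so it is not fully conjugated — not aromatic (cyclopentadiene).
The 8-membered ring has only sp² ring atoms; a planar conformation would have a fully conjugated π system of 8 electrons. But 8 = 4(2), which is 4n not 4n+2, so it is not aromatic (cyclooctatetraene) — cyclooctatetraene distorts into a non-planar tub to avoid antiaromaticity.
The 4-membered ring has only sp² ring atoms; a planar conformation would have a fully conjugated π system of 4 electrons. But 4 = 4(1), which is 4n not 4n+2, so it is not aromatic (cyclobutadiene) — cyclobutadiene is antiaromatic and distorts to a rectangle.
The 7-membered ring has only sp² ring atoms; a planar conformation would have a fully conjugated π system of 8 electrons. But 8 = 4(2), which is 4n not 4n+2, so it is not aromatic (cycloheptatrienyl anion).
None of the rings are aromatic. Total: 0.

0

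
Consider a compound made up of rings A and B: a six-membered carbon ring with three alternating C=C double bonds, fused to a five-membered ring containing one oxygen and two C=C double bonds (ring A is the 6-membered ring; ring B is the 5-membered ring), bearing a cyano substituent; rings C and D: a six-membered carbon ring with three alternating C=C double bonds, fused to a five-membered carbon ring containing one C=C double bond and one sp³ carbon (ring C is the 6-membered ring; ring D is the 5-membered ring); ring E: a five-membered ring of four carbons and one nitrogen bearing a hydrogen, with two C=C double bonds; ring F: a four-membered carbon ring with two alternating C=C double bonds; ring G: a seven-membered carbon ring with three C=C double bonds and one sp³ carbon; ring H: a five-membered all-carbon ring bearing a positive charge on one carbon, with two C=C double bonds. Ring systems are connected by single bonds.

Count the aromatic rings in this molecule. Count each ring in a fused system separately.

4

Rings A and B form a fused bicyclic system (with one oxygen) with 9 sp² atoms and 10 π electrons from ring double bonds plus a heteroatom lone pair. 10 = 4(2)+2, so the system is aromatic and both rings count as aromatic (benzofuran).
Ring C is fully conjugated (every ring atom contributes a p orbital); 3 ring double bonds give 6 π electrons. 6 = 4(1)+2, so ring C is aromatic (benzene ring).
Ring D has one sp³ carbon, so it is not fully conjugated — not aromatic (cyclopentene ring).
Ring E is fully conjugated (every ring atom contributes a p orbital); 2 ring double bonds (4 π electrons) plus a heteroatom lone pair (2) give 6 π electrons. That satisfies 4n+2 with n=1, so ring E is aromatic (pyrrole).
Ring F has only sp² ring atoms; a planar conformation would have a fully conjugated π system of 4 electrons. But 4 = 4(1), which is 4n not 4n+2, so ring F is not aromatic (cyclobutadiene) — cyclobutadiene is antiaromatic and distorts to a rectangle.
Ring G has one sp³ carbon, so it is not fully conjugated — not aromatic (cycloheptatriene).
Ring H has only sp² ring atoms; a planar conformation would have a fully conjugated π system of 4 electrons. But 4 = 4(1), which is 4n not 4n+2, so ring H is not aromatic (cyclopentadienyl cation).
Aromatic: A, B, C, E. Total: 4.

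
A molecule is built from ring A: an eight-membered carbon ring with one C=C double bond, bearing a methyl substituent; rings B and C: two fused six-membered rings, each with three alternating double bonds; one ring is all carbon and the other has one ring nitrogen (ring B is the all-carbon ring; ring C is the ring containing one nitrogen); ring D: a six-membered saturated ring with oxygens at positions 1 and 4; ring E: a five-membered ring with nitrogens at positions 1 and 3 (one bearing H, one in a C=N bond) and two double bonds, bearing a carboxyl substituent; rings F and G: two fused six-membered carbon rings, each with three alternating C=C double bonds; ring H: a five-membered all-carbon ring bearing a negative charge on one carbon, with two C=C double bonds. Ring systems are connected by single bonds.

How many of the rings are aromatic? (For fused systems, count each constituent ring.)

Ring A has six sp³ carbons, so it is not fully conjugated — not aromatic (cyclooctene).
Rings B and C form a fused bicyclic system (with one nitrogen) with 10 sp² atoms and 10 π electrons from ring double bonds. 10 = 4(2)+2, so the system is aromatic and both rings count as aromatic (quinoline).
Ring D has only sp³ atoms, so it is not fully conjugated — not aromatic (1,4-dioxane).
Ring E is planar and fully conjugated; 2 ring double bonds (4 π electrons) plus a heteroatom lone pair (2) give 6 π electrons. 6 = 4(1)+2, so ring E is aromatic (imidazole).
Rings F and G form a fused bicyclic system with 10 sp² atoms and 10 π electrons from ring double bonds. 10 = 4(2)+2, so the system is aromatic and both rings count as aromatic (naphthalene).
Ring H is fully conjugated (every ring atom contributes a p orbital); 2 ring double bonds (4 π electrons) plus the carbanion lone pair (2) give 6 π electrons. That satisfies 4n+2 with n=1, so ring H is aromatic (cyclopentadienyl anion).
Aromatic: B, C, E, F, G, H. Total: 6.

6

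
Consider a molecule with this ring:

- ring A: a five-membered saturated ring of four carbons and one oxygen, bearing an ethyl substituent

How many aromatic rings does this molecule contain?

Ring A has only sp³ atoms, so it is not fully conjugated — not aromatic (tetrahydrofuran).

0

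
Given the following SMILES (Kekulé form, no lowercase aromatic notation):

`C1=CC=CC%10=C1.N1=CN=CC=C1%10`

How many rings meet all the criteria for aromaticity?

2

The SMILES encodes a six-membered carbon ring with three alternating C=C double bonds; a six-membered ring with nitrogens at positions 1 and 3 and three alternating double bonds.
The 6-membered ring has a continuous p-orbital overlap around the ring; 3 ring double bonds give 6 π electrons. That satisfies 4n+2 with n=1, so it is aromatic (benzene).
The 6-membered ring with two nitrogens (1,3) is fully conjugated (every ring atom contributes a p orbital); 3 ring double bonds give 6 π electrons. That satisfies 4n+2 with n=1, so it is aromatic (pyrimidine).
2 of the 2 rings are aromatic. Total: 2.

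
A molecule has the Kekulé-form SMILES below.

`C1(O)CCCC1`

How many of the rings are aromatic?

The SMILES encodes a five-membered saturated carbon ring.
The 5-membered ring has only sp³ atoms, so it is not fully conjugated — not aromatic (cyclopentane).

0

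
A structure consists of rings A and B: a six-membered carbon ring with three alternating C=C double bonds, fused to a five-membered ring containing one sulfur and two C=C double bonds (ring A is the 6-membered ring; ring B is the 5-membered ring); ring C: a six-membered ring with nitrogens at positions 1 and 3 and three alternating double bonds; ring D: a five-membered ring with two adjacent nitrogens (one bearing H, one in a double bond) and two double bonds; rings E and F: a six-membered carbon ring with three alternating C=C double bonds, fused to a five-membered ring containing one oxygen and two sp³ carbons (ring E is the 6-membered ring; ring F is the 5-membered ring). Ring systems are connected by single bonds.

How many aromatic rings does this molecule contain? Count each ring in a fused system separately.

Rings A and B form a fused bicyclic system (with one sulfur) with 9 sp² atoms and 10 π electrons from ring double bonds plus a heteroatom lone pair. 10 = 4(2)+2, so the system is aromatic and both rings count as aromatic (benzothiophene).
Ring C has a continuous p-orbital overlap around the ring; 3 ring double bonds give 6 π electrons. Since 6 = 4n+2 (n=1), ring C is aromatic (pyrimidine).
Ring D is planar and fully conjugated; 2 ring double bonds (4 π electrons) plus a heteroatom lone pair (2) give 6 π electrons. Since 6 = 4n+2 (n=1), ring D is aromatic (pyrazole).
Ring E has a continuous p-orbital overlap around the ring; 3 ring double bonds give 6 π electrons. Since 6 = 4n+2 (n=1), ring E is aromatic (benzene ring).
Ring F has two sp³ carbons, so it is not fully conjugated — not aromatic (oxolane ring).
Aromatic: A, B, C, D, E. Total: 5.

5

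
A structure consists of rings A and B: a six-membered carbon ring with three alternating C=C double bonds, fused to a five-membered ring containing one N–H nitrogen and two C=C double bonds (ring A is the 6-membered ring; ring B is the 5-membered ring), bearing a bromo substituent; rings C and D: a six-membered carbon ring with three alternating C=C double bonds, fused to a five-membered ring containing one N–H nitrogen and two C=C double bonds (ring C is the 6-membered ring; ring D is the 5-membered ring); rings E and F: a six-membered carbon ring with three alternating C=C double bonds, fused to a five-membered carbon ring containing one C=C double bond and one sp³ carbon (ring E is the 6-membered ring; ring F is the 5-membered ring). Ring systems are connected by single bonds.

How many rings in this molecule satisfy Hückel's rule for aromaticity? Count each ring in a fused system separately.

Rings A and B form a fused bicyclic system (with one N–H) with 9 sp² atoms and 10 π electrons from ring double bonds plus a heteroatom lone pair. 10 = 4(2)+2, so the system is aromatic and both rings count as aromatic (indole).
Rings C and D form a fused bicyclic system (with one N–H) with 9 sp² atoms and 10 π electrons from ring double bonds plus a heteroatom lone pair. 10 = 4(2)+2, so the system is aromatic and both rings count as aromatic (indole).
Ring E has a continuous p-orbital overlap around the ring; 3 ring double bonds give 6 π electrons. That satisfies 4n+2 with n=1, so ring E is aromatic (benzene ring).
Ring F has one sp³ carbon, so it is not fully conjugated — not aromatic (cyclopentene ring).
Aromatic: A, B, C, D, E. Total: 5.

5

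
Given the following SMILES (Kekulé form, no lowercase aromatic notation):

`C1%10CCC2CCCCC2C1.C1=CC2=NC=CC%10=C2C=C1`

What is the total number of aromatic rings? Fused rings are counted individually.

2

The SMILES encodes two fused six-membered saturated carbon rings; two fused six-membered rings, each with three alternating double bonds; one ring is all carbon and the other has one ring nitrogen.
The 6-membered ring has only sp³ atoms, so it is not fully conjugated — not aromatic (cyclohexane ring).
The second 6-membered ring has only sp³ atoms, so it is not fully conjugated — not aromatic (cyclohexane ring).
The fused 6/6-membered bicyclic (with one nitrogen) is a single π system with 10 sp² atoms and 10 π electrons from ring double bonds. 10 = 4(2)+2, so the system is aromatic and both rings count as aromatic (quinoline).
2 of the 4 rings are aromatic. Total: 2.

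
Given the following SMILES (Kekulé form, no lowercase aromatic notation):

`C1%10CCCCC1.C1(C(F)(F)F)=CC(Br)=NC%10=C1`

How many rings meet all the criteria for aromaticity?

1

The SMILES encodes a six-membered saturated carbon ring; a six-membered ring of five carbons and one nitrogen with three alternating double bonds.
The 6-membered ring has only sp³ atoms, so it is not fully conjugated — not aromatic (cyclohexane).
The 6-membered ring with one nitrogen is fully conjugated (every ring atom contributes a p orbital); 3 ring double bonds give 6 π electrons. That satisfies 4n+2 with n=1, so it is aromatic (pyridine).
1 of the 2 rings is aromatic. Total: 1.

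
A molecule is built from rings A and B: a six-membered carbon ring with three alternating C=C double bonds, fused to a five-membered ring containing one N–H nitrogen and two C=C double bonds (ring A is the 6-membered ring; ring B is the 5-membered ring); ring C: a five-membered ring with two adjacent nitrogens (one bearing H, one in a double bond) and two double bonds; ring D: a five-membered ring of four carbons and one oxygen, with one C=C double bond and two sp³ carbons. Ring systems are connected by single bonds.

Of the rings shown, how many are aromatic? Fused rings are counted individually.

3

Rings A and B form a fused bicyclic system (with one N–H) with 9 sp² atoms and 10 π electrons from ring double bonds plus a heteroatom lone pair. 10 = 4(2)+2, so the system is aromatic and both rings count as aromatic (indole).
Ring C is planar and fully conjugated; 2 ring double bonds (4 π electrons) plus a heteroatom lone pair (2) give 6 π electrons. Since 6 = 4n+2 (n=1), ring C is aromatic (pyrazole).
Ring D has two sp³ carbons, so it is not fully conjugated — not aromatic (2,3-dihydrofuran).
Aromatic: A, B, C. Total: 3.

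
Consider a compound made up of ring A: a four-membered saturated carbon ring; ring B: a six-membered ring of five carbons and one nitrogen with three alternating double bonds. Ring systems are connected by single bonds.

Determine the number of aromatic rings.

1

Ring A has only sp³ atoms, so it is not fully conjugated — not aromatic (cyclobutane).
Ring B has a continuous p-orbital overlap around the ring; 3 ring double bonds give 6 π electrons. That satisfies 4n+2 with n=1, so ring B is aromatic (pyridine).
Aromatic: B. Total: 1.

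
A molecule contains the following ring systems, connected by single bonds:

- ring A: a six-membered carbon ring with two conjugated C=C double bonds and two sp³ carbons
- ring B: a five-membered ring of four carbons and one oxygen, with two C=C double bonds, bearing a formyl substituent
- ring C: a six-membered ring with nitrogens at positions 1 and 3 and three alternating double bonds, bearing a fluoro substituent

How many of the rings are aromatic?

2

Ring A has two sp³ carbons, so it is not fully conjugated — not aromatic (1,3-cyclohexadiene).
Ring B is planar and fully conjugated; 2 ring double bonds (4 π electrons) plus a heteroatom lone pair (2) give 6 π electrons. Since 6 = 4n+2 (n=1), ring B is aromatic (furan).
Ring C has a continuous p-orbital overlap around the ring; 3 ring double bonds give 6 π electrons. Since 6 = 4n+2 (n=1), ring C is aromatic (pyrimidine).
Aromatic: B, C. Total: 2.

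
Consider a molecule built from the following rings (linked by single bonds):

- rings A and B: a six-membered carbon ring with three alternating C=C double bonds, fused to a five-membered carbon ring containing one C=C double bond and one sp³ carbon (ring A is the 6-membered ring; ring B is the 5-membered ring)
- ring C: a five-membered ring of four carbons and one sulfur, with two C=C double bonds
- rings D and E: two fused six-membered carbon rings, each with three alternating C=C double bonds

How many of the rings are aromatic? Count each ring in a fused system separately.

Ring A is planar and fully conjugated; 3 ring double bonds give 6 π electrons. That satisfies 4n+2 with n=1, so ring A is aromatic (benzene ring).
Ring B has one sp³ carbon, so it is not fully conjugated — not aromatic (cyclopentene ring).
Ring C is fully conjugated (every ring atom contributes a p orbital); 2 ring double bonds (4 π electrons) plus a heteroatom lone pair (2) give 6 π electrons. Since 6 = 4n+2 (n=1), ring C is aromatic (thiophene).
Rings D and E form a fused bicyclic system with 10 sp² atoms and 10 π electrons from ring double bonds. 10 = 4(2)+2, so the system is aromatic and both rings count as aromatic (naphthalene).
Aromatic: A, C, D, E. Total: 4.

4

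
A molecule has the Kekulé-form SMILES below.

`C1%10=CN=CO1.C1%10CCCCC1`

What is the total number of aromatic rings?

1

The SMILES encodes a five-membered ring with an oxygen at position 1 and a nitrogen at position 3 (in a C=N bond), with two double bonds; a six-membered saturated carbon ring.
The 5-membered ring with one oxygen and one =N– is planar and fully conjugated; 2 ring double bonds (4 π electrons) plus a heteroatom lone pair (2) give 6 π electrons. 6 = 4(1)+2, so it is aromatic (oxazole).
The 6-membered ring has only sp³ atoms, so it is not fully conjugated — not aromatic (cyclohexane).
1 of the 2 rings is aromatic. Total: 1.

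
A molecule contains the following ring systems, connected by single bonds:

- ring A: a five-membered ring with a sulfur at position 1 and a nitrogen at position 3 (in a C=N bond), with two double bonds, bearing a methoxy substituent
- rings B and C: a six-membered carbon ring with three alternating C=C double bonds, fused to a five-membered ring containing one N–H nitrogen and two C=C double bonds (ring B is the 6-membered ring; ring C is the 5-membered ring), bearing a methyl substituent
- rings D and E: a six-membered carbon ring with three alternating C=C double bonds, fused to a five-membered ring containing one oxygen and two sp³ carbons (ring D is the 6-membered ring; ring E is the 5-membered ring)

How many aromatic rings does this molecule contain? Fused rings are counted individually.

4

Ring A has a continuous p-orbital overlap around the ring; 2 ring double bonds (4 π electrons) plus a heteroatom lone pair (2) give 6 π electrons. That satisfies 4n+2 with n=1, so ring A is aromatic (thiazole).
Rings B and C form a fused bicyclic system (with one N–H) with 9 sp² atoms and 10 π electrons from ring double bonds plus a heteroatom lone pair. 10 = 4(2)+2, so the system is aromatic and both rings count as aromatic (indole).
Ring D is planar and fully conjugated; 3 ring double bonds give 6 π electrons. Since 6 = 4n+2 (n=1), ring D is aromatic (benzene ring).
Ring E has two sp³ carbons, so it is not fully conjugated — not aromatic (oxolane ring).
Aromatic: A, B, C, D. Total: 4.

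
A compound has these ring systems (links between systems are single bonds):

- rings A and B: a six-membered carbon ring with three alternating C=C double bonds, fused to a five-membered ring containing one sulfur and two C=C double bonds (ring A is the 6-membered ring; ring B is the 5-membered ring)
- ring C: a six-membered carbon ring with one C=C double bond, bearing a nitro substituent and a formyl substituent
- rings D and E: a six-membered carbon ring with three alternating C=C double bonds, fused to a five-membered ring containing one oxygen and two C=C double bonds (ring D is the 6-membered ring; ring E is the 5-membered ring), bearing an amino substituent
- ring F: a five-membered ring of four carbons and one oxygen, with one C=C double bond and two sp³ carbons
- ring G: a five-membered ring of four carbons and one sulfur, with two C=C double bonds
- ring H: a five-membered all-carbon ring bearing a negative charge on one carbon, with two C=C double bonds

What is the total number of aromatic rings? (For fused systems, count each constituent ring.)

6

Rings A and B form a fused bicyclic system (with one sulfur) with 9 sp² atoms and 10 π electrons from ring double bonds plus a heteroatom lone pair. 10 = 4(2)+2, so the system is aromatic and both rings count as aromatic (benzothiophene).
Ring C has four sp³ carbons, so it is not fully conjugated — not aromatic (cyclohexene).
Rings D and E form a fused bicyclic system (with one oxygen) with 9 sp² atoms and 10 π electrons from ring double bonds plus a heteroatom lone pair. 10 = 4(2)+2, so the system is aromatic and both rings count as aromatic (benzofuran).
Ring F has two sp³ carbons, so it is not fully conjugated — not aromatic (2,3-dihydrofuran).
Ring G is fully conjugated (every ring atom contributes a p orbital); 2 ring double bonds (4 π electrons) plus a heteroatom lone pair (2) give 6 π electrons. 6 = 4(1)+2, so ring G is aromatic (thiophene).
Ring H has a continuous p-orbital overlap around the ring; 2 ring double bonds (4 π electrons) plus the carbanion lone pair (2) give 6 π electrons. Since 6 = 4n+2 (n=1), ring H is aromatic (cyclopentadienyl anion).
Aromatic: A, B, D, E, G, H. Total: 6.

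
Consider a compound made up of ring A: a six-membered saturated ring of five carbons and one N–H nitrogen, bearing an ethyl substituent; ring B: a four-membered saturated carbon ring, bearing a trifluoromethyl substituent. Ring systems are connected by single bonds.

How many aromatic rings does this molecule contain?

0

Ring A has only sp³ atoms, so it is not fully conjugated — not aromatic (piperidine).
Ring B has only sp³ atoms, so it is not fully conjugated — not aromatic (cyclobutane).
No ring is aromatic. Total: 0.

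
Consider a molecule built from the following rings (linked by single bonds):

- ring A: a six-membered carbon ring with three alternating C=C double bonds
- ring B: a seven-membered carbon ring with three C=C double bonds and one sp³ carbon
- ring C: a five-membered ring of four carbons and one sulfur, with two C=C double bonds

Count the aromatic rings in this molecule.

2

Ring A is planar and fully conjugated; 3 ring double bonds give 6 π electrons. Since 6 = 4n+2 (n=1), ring A is aromatic (benzene).
Ring B has one sp³ carbon, so it is not fully conjugated — not aromatic (cycloheptatriene).
Ring C is planar and fully conjugated; 2 ring double bonds (4 π electrons) plus a heteroatom lone pair (2) give 6 π electrons. That satisfies 4n+2 with n=1, so ring C is aromatic (thiophene).
Aromatic: A, C. Total: 2.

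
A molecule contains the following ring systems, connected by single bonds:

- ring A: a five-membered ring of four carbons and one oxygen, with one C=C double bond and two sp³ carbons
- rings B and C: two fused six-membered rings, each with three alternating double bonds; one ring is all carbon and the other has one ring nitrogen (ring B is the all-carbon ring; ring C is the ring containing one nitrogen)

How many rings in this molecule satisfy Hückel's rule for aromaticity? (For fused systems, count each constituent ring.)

Ring A has two sp³ carbons, so it is not fully conjugated — not aromatic (2,3-dihydrofuran).
Rings B and C form a fused bicyclic system (with one nitrogen) with 10 sp² atoms and 10 π electrons from ring double bonds. 10 = 4(2)+2, so the system is aromatic and both rings count as aromatic (quinoline).
Aromatic: B, C. Total: 2.

2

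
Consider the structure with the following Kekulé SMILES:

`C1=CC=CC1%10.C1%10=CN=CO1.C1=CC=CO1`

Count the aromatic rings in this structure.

2

The SMILES encodes a five-membered carbon ring with two conjugated C=C double bonds and one sp³ carbon; a five-membered ring with an oxygen at position 1 and a nitrogen at position 3 (in a C=N bond), with two double bonds; a five-membered ring of four carbons and one oxygen, with two C=C double bonds.
The 5-membered ring has one sp³ carbon, so it is not fully conjugated — not aromatic (cyclopentadiene).
The 5-membered ring with one oxygen and one =N– is planar and fully conjugated; 2 ring double bonds (4 π electrons) plus a heteroatom lone pair (2) give 6 π electrons. 6 = 4(1)+2, so it is aromatic (oxazole).
The 5-membered ring with one oxygen is fully conjugated (every ring atom contributes a p orbital); 2 ring double bonds (4 π electrons) plus a heteroatom lone pair (2) give 6 π electrons. 6 = 4(1)+2, so it is aromatic (furan).
2 of the 3 rings are aromatic. Total: 2.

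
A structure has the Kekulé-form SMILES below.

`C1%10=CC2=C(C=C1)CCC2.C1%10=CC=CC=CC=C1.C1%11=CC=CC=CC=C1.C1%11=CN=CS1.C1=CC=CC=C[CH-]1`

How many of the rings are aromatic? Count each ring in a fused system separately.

The SMILES encodes a six-membered carbon ring with three alternating C=C double bonds, fused to a saturated five-membered carbon ring; an eight-membered carbon ring with four alternating C=C double bonds; an eight-membered carbon ring with four alternating C=C double bonds; a five-membered ring with a sulfur at position 1 and a nitrogen at position 3 (in a C=N bond), with two double bonds; a seven-membered all-carbon ring bearing a negative charge on one carbon, with three C=C double bonds.
The 6-membered ring is fully conjugated (every ring atom contributes a p orbital); 3 ring double bonds give 6 π electrons. Since 6 = 4n+2 (n=1), it is aromatic (benzene ring).
The 5-membered ring has three sp³ carbons, so it is not fully conjugated — not aromatic (cyclopentane ring).
The 8-membered ring has only sp² ring atoms; a planar conformation would have a fully conjugated π system of 8 electrons. But 8 = 4(2), which is 4n not 4n+2, so it is not aromatic (cyclooctatetraene) — cyclooctatetraene distorts into a non-planar tub to avoid antiaromaticity.
The second 8-membered ring has only sp² ring atoms; a planar conformation would have a fully conjugated π system of 8 electrons. But 8 = 4(2), which is 4n not 4n+2, so it is not aromatic (cyclooctatetraene) — cyclooctatetraene distorts into a non-planar tub to avoid antiaromaticity.
The 5-membered ring with one sulfur and one =N– has a continuous p-orbital overlap around the ring; 2 ring double bonds (4 π electrons) plus a heteroatom lone pair (2) give 6 π electrons. That satisfies 4n+2 with n=1, so it is aromatic (thiazole).
The 7-membered ring has only sp² ring atoms; a planar conformation would have a fully conjugated π system of 8 electrons. But 8 = 4(2), which is 4n not 4n+2, so it is not aromatic (cycloheptatrienyl anion).
2 of the 6 rings are aromatic. Total: 2.

2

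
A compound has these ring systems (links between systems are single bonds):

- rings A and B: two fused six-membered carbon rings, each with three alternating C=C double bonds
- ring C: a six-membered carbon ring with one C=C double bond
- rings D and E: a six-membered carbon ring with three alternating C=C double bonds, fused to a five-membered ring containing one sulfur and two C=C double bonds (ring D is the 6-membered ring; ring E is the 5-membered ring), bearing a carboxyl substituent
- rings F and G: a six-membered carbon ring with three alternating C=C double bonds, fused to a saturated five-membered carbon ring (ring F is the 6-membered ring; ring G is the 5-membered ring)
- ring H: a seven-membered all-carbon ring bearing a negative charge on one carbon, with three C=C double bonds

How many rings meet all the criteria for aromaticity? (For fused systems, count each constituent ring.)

5

Rings A and B form a fused bicyclic system with 10 sp² atoms and 10 π electrons from ring double bonds. 10 = 4(2)+2, so the system is aromatic and both rings count as aromatic (naphthalene).
Ring C has four sp³ carbons, so it is not fully conjugated — not aromatic (cyclohexene).
Rings D and E form a fused bicyclic system (with one sulfur) with 9 sp² atoms and 10 π electrons from ring double bonds plus a heteroatom lone pair. 10 = 4(2)+2, so the system is aromatic and both rings count as aromatic (benzothiophene).
Ring F is planar and fully conjugated; 3 ring double bonds give 6 π electrons. That satisfies 4n+2 with n=1, so ring F is aromatic (benzene ring).
Ring G has three sp³ carbons, so it is not fully conjugated — not aromatic (cyclopentane ring).
Ring H has only sp² ring atoms; a planar conformation would have a fully conjugated π system of 8 electrons. But 8 = 4(2), which is 4n not 4n+2, so ring H is not aromatic (cycloheptatrienyl anion).
Aromatic: A, B, D, E, F. Total: 5.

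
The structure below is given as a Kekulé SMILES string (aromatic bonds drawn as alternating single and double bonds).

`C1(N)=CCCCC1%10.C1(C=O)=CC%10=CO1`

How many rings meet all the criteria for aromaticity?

The SMILES encodes a six-membered carbon ring with one C=C double bond; a five-membered ring of four carbons and one oxygen, with two C=C double bonds.
The 6-membered ring has four sp³ carbons, so it is not fully conjugated — not aromatic (cyclohexene).
The 5-membered ring with one oxygen is planar and fully conjugated; 2 ring double bonds (4 π electrons) plus a heteroatom lone pair (2) give 6 π electrons. Since 6 = 4n+2 (n=1), it is aromatic (furan).
1 of the 2 rings is aromatic. Total: 1.

1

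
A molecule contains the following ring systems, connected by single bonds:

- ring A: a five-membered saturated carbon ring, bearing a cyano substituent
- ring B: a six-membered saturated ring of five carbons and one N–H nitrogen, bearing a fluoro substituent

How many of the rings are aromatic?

0

Ring A has only sp³ atoms, so it is not fully conjugated — not aromatic (cyclopentane).
Ring B has only sp³ atoms, so it is not fully conjugated — not aromatic (piperidine).
No ring is aromatic. Total: 0.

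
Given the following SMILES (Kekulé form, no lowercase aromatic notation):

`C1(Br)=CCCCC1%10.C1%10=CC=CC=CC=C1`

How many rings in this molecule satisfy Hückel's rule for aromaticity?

The SMILES encodes a six-membered carbon ring with one C=C double bond; an eight-membered carbon ring with four alternating C=C double bonds.
The 6-membered ring has four sp³ carbons, so it is not fully conjugated — not aromatic (cyclohexene).
The 8-membered ring has only sp² ring atoms; a planar conformation would have a fully conjugated π system of 8 electrons. But 8 = 4(2), which is 4n not 4n+2, so it is not aromatic (cyclooctatetraene) — cyclooctatetraene distorts into a non-planar tub to avoid antiaromaticity.
None of the rings are aromatic. Total: 0.

0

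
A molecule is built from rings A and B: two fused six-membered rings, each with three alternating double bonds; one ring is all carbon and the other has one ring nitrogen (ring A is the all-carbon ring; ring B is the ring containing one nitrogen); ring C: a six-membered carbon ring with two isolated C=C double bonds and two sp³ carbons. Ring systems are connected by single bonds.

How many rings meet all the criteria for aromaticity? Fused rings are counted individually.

2

Rings A and B form a fused bicyclic system (with one nitrogen) with 10 sp² atoms and 10 π electrons from ring double bonds. 10 = 4(2)+2, so the system is aromatic and both rings count as aromatic (quinoline).
Ring C has two sp³ carbons, so it is not fully conjugated — not aromatic (1,4-cyclohexadiene).
Aromatic: A, B. Total: 2.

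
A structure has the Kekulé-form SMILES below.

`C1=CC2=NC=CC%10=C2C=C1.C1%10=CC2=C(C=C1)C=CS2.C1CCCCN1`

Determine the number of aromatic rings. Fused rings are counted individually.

The SMILES encodes two fused six-membered rings, each with three alternating double bonds; one ring is all carbon and the other has one ring nitrogen; a six-membered carbon ring with three alternating C=C double bonds, fused to a five-membered ring containing one sulfur and two C=C double bonds; a six-membered saturated ring of five carbons and one N–H nitrogen.
The fused 6/6-membered bicyclic (with one nitrogen) is a single π system with 10 sp² atoms and 10 π electrons from ring double bonds. 10 = 4(2)+2, so the system is aromatic and both rings count as aromatic (quinoline).
The fused 6/5-membered bicyclic (with one sulfur) is a single π system with 9 sp² atoms and 10 π electrons from ring double bonds plus a heteroatom lone pair. 10 = 4(2)+2, so the system is aromatic and both rings count as aromatic (benzothiophene).
The 6-membered ring with one N–H has only sp³ atoms, so it is not fully conjugated — not aromatic (piperidine).
4 of the 5 rings are aromatic. Total: 4.

4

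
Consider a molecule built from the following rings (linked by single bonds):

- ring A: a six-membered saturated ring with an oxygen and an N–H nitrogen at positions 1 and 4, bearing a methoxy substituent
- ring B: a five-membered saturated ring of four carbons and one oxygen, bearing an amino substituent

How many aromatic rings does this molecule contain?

Ring A has only sp³ atoms, so it is not fully conjugated — not aromatic (morpholine).
Ring B has only sp³ atoms, so it is not fully conjugated — not aromatic (tetrahydrofuran).
No ring is aromatic. Total: 0.

0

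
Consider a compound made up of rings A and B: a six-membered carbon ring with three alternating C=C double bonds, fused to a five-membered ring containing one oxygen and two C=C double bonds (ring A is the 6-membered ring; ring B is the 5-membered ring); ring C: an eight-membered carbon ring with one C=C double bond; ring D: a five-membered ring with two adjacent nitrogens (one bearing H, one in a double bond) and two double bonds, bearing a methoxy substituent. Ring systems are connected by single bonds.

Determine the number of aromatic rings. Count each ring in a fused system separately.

3

Rings A and B form a fused bicyclic system (with one oxygen) with 9 sp² atoms and 10 π electrons from ring double bonds plus a heteroatom lone pair. 10 = 4(2)+2, so the system is aromatic and both rings count as aromatic (benzofuran).
Ring C has six sp³ carbons, so it is not fully conjugated — not aromatic (cyclooctene).
Ring D has a continuous p-orbital overlap around the ring; 2 ring double bonds (4 π electrons) plus a heteroatom lone pair (2) give 6 π electrons. That satisfies 4n+2 with n=1, so ring D is aromatic (pyrazole).
Aromatic: A, B, D. Total: 3.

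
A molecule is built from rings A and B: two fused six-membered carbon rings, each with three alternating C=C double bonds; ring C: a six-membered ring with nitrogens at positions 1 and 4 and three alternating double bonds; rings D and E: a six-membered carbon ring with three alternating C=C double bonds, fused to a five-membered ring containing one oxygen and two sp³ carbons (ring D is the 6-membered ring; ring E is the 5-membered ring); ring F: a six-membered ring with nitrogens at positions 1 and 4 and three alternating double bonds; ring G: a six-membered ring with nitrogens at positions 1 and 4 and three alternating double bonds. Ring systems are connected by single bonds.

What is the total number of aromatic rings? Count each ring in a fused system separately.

6

Rings A and B form a fused bicyclic system with 10 sp² atoms and 10 π electrons from ring double bonds. 10 = 4(2)+2, so the system is aromatic and both rings count as aromatic (naphthalene).
Ring C is fully conjugated (every ring atom contributes a p orbital); 3 ring double bonds give 6 π electrons. That satisfies 4n+2 with n=1, so ring C is aromatic (pyrazine).
Ring D is fully conjugated (every ring atom contributes a p orbital); 3 ring double bonds give 6 π electrons. That satisfies 4n+2 with n=1, so ring D is aromatic (benzene ring).
Ring E has two sp³ carbons, so it is not fully conjugated — not aromatic (oxolane ring).
Ring F has a continuous p-orbital overlap around the ring; 3 ring double bonds give 6 π electrons. 6 = 4(1)+2, so ring F is aromatic (pyrazine).
Ring G is fully conjugated (every ring atom contributes a p orbital); 3 ring double bonds give 6 π electrons. Since 6 = 4n+2 (n=1), ring G is aromatic (pyrazine).
Aromatic: A, B, C, D, F, G. Total: 6.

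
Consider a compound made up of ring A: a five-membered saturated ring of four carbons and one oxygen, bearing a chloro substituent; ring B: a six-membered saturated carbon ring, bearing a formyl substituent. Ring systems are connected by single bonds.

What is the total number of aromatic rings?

Ring A has only sp³ atoms, so it is not fully conjugated — not aromatic (tetrahydrofuran).
Ring B has only sp³ atoms, so it is not fully conjugated — not aromatic (cyclohexane).
No ring is aromatic. Total: 0.

0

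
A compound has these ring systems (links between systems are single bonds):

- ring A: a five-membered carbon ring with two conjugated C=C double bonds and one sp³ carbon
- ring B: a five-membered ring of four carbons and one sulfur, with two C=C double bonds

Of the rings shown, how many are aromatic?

1

Ring A has one sp³ carbon, so it is not fully conjugated — not aromatic (cyclopentadiene).
Ring B has a continuous p-orbital overlap around the ring; 2 ring double bonds (4 π electrons) plus a heteroatom lone pair (2) give 6 π electrons. That satisfies 4n+2 with n=1, so ring B is aromatic (thiophene).
Aromatic: B. Total: 1.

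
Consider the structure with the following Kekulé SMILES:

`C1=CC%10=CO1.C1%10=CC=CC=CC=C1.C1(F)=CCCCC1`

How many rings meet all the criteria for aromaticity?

1

The SMILES encodes a five-membered ring of four carbons and one oxygen, with two C=C double bonds; an eight-membered carbon ring with four alternating C=C double bonds; a six-membered carbon ring with one C=C double bond.
The 5-membered ring with one oxygen has a continuous p-orbital overlap around the ring; 2 ring double bonds (4 π electrons) plus a heteroatom lone pair (2) give 6 π electrons. 6 = 4(1)+2, so it is aromatic (furan).
The 8-membered ring has only sp² ring atoms; a planar conformation would have a fully conjugated π system of 8 electrons. But 8 = 4(2), which is 4n not 4n+2, so it is not aromatic (cyclooctatetraene) — cyclooctatetraene distorts into a non-planar tub to avoid antiaromaticity.
The 6-membered ring has four sp³ carbons, so it is not fully conjugated — not aromatic (cyclohexene).
1 of the 3 rings is aromatic. Total: 1.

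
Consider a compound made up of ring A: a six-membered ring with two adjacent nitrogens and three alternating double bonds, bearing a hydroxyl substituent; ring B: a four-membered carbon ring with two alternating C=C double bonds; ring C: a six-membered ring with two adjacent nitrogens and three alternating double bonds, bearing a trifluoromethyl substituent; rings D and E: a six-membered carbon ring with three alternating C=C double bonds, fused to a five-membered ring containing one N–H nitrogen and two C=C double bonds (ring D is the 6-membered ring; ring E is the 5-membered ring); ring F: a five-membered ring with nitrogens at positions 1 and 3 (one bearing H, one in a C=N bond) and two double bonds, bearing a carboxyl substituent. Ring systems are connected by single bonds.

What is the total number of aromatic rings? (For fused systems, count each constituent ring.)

Ring A is fully conjugated (every ring atom contributes a p orbital); 3 ring double bonds give 6 π electrons. Since 6 = 4n+2 (n=1), ring A is aromatic (pyridazine).
Ring B has only sp² ring atoms; a planar conformation would have a fully conjugated π system of 4 electrons. But 4 = 4(1), which is 4n not 4n+2, so ring B is not aromatic (cyclobutadiene) — cyclobutadiene is antiaromatic and distorts to a rectangle.
Ring C is planar and fully conjugated; 3 ring double bonds give 6 π electrons. Since 6 = 4n+2 (n=1), ring C is aromatic (pyridazine).
Rings D and E form a fused bicyclic system (with one N–H) with 9 sp² atoms and 10 π electrons from ring double bonds plus a heteroatom lone pair. 10 = 4(2)+2, so the system is aromatic and both rings count as aromatic (indole).
Ring F has a continuous p-orbital overlap around the ring; 2 ring double bonds (4 π electrons) plus a heteroatom lone pair (2) give 6 π electrons. Since 6 = 4n+2 (n=1), ring F is aromatic (imidazole).
Aromatic: A, C, D, E, F. Total: 5.

5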